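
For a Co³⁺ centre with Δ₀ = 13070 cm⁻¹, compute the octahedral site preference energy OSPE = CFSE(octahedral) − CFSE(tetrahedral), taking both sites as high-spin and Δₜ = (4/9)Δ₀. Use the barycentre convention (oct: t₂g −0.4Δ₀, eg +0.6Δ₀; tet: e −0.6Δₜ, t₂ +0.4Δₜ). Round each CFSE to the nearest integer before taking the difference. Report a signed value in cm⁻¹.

Co sits in group 9; removing 3 electrons leaves Co³⁺ with 9 − 3 = 6 d electrons.
Octahedral (high-spin): t₂g⁴ eg², CFSE = 4(−0.4) + 2(+0.6) = -0.4Δ₀ = -0.4 × 13070 = -5228 cm⁻¹.
Tetrahedral e³ t₂³ gives -0.6Δₜ = -0.6 × (4/9) × 13070 = -3485 cm⁻¹.
Subtracting, OSPE = -5228 − (-3485) = -1743 cm⁻¹.

-1743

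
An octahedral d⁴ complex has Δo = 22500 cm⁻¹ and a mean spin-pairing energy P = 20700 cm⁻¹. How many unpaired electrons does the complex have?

2

Here Δo > P (22500 > 20700), so the low-spin state is favoured.
That gives t2g^4 e_g^0.
Unpaired electrons: 2.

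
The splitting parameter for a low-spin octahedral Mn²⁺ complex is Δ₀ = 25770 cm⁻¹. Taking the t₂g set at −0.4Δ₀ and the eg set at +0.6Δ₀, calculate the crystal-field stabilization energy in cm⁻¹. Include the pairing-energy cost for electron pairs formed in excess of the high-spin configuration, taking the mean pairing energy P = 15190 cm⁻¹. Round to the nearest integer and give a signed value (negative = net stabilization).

-21160

Mn²⁺: group 7, so d-count = 7 − 2 = 5.
Configuration: t₂g⁵ eg⁰.
Orbital CFSE = 5(-0.4) + 0(0.6) = -2.0Δ₀ = -2.0 × 25770 = -51540 cm⁻¹.
Pairing penalty: 2 pairs vs 0 in the high-spin reference → 2 extra × P = 30380 cm⁻¹.
Combining: -51540 + 30380 = -21160 cm⁻¹.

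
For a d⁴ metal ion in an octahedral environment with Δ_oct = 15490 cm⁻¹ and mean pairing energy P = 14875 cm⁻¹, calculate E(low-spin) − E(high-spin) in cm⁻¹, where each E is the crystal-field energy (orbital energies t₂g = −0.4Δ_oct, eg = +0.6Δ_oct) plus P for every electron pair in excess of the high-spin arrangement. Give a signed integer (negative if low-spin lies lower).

In the high-spin limit (t₂g³ eg¹) the orbital term is -0.6Δ_oct = -9294 cm⁻¹, with no excess pairing.
Low-spin: t₂g⁴ eg⁰, orbital CFSE = -1.6Δ_oct = -24784 cm⁻¹; plus 1 excess pair × P = +14875 cm⁻¹; total -9909 cm⁻¹.
Thus E(LS) − E(HS) = -615 cm⁻¹.

-615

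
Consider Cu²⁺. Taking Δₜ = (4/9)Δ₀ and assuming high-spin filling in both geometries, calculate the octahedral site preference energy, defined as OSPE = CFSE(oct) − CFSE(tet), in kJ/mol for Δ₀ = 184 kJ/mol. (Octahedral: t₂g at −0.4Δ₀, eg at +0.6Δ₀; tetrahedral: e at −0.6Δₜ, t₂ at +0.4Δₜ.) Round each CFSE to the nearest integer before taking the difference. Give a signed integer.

-77

Cu²⁺: group 11, so d-count = 11 − 2 = 9.
Octahedral high-spin t₂g⁶ eg³: CFSE = -0.6 × 184 = -110 kJ/mol.
In a tetrahedral site the filling is e⁴ t₂⁵: CFSE(tet) = -0.4Δₜ = -0.4 × (4/9)(184) = -33 kJ/mol.
OSPE = -110 − (-33) = -77 kJ/mol.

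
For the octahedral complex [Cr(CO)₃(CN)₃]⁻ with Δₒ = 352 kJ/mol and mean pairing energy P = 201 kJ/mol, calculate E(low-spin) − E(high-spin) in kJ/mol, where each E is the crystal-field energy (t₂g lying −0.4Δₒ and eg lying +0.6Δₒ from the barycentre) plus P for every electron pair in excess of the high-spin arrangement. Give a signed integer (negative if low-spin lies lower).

-151

Ligand charges: 3×(+0) from CO and 3×(-1) from CN⁻ sum to -3; with overall charge -1, Cr is +2.
Cr²⁺: group 6, so d-count = 6 − 2 = 4.
High-spin d⁴ fills as t₂g³ eg¹ with CFSE 3(−0.4) + 1(+0.6) = -0.6Δₒ = -211 kJ/mol.
Low-spin: t₂g⁴ eg⁰, orbital CFSE = -1.6Δₒ = -563 kJ/mol; plus 1 excess pair × P = +201 kJ/mol; total -362 kJ/mol.
E(LS) − E(HS) = -362 − (-211) = -151 kJ/mol.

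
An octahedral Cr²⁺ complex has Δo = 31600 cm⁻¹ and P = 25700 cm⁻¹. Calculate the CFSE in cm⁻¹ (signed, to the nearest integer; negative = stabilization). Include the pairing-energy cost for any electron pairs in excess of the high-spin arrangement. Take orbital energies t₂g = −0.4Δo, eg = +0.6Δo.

-24860

Cr²⁺: group 6, so d-count = 6 − 2 = 4.
With Δo > P the complex is low-spin.
Filling d⁴ accordingly: t₂g⁴ eg⁰.
Orbital CFSE = -1.6Δo = -1.6 × 31600 = -50560 cm⁻¹.
Excess pairs vs high-spin: 1 − 0 = 1; pairing cost = +25700 cm⁻¹.
Net CFSE = -50560 + 25700 = -24860 cm⁻¹.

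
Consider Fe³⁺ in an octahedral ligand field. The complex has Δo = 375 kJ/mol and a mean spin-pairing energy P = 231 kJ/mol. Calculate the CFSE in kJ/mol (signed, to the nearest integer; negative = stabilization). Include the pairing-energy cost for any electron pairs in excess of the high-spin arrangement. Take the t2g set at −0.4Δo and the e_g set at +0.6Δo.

-288

Group 8 minus oxidation state +3 gives a d⁵ configuration for Fe³⁺.
Δo > P, so pairing is preferred: the ground state is low-spin.
Configuration: t2g^5 e_g^0.
Orbital CFSE = -2.0Δo = -2.0 × 375 = -750 kJ/mol.
Excess pairs vs high-spin: 2 − 0 = 2; pairing cost = +462 kJ/mol.
Net CFSE = -750 + 462 = -288 kJ/mol.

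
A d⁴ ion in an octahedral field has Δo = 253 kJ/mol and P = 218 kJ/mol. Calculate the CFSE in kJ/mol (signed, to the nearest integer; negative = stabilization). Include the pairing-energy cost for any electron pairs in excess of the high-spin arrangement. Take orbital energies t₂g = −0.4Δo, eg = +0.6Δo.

-187

With Δo > P the complex is low-spin.
Filling d⁴ accordingly: t₂g⁴ eg⁰.
Orbital CFSE = -1.6Δo = -1.6 × 253 = -405 kJ/mol.
Excess pairs vs high-spin: 1 − 0 = 1; pairing cost = +218 kJ/mol.
Net CFSE = -405 + 218 = -187 kJ/mol.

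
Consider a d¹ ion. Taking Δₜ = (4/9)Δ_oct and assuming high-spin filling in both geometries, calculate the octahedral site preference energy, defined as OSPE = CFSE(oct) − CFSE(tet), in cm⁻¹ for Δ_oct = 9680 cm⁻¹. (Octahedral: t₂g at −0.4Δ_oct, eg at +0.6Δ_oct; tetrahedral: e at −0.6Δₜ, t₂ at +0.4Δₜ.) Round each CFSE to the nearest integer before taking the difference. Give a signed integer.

Octahedral high-spin t₂g¹ eg⁰: CFSE = -0.4 × 9680 = -3872 cm⁻¹.
Tetrahedral e¹ t₂⁰ gives -0.6Δₜ = -0.6 × (4/9) × 9680 = -2581 cm⁻¹.
Subtracting, OSPE = -3872 − (-2581) = -1291 cm⁻¹.

-1291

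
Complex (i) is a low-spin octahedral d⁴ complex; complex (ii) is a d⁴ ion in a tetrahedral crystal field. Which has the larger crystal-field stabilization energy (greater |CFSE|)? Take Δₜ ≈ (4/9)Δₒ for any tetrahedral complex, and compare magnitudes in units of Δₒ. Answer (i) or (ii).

(i)

(i): t2g^4 e_g^0, CFSE = -1.6Δₒ.
(ii): Tetrahedral splitting is small, so the complex is high-spin; e² t₂², CFSE = -0.4Δₜ ≈ -0.18Δₒ.
So (i) has the larger |CFSE|.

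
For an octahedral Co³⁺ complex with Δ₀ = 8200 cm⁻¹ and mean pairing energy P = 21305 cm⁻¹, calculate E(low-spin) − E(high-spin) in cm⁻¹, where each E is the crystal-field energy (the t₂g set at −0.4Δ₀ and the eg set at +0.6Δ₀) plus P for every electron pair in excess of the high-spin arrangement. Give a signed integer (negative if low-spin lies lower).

26210

Co³⁺: group 9, so d-count = 9 − 3 = 6.
In the high-spin limit (t₂g⁴ eg²) the orbital term is -0.4Δ₀ = -3280 cm⁻¹, with no excess pairing.
Low-spin t₂g⁶ eg⁰ gives -2.4Δ₀ = -19680 cm⁻¹, but forming 2 extra pairs costs 2P = 42610 cm⁻¹, so E(LS) = -19680 + 42610 = 22930 cm⁻¹.
The difference is 22930 − (-3280) = 26210 cm⁻¹, so high-spin lies lower.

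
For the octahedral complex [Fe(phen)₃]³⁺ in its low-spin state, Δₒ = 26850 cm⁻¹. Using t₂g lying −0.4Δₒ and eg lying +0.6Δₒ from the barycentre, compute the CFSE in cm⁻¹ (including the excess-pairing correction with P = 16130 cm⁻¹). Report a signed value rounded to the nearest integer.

-21440

phen is neutral, so the +3 overall charge sits on Fe: oxidation state +3.
Fe sits in group 8; removing 3 electrons leaves Fe³⁺ with 8 − 3 = 5 d electrons.
The d⁵ electrons fill as t₂g⁵ eg⁰.
CFSE(orbital) = 5×(-0.4Δₒ) + 0×(0.6Δₒ) = -2.0Δₒ; with Δₒ = 26850 cm⁻¹ that is -53700 cm⁻¹.
Relative to high-spin t₂g³ eg² (0 paired), the low-spin configuration has 2 additional pairs, contributing +2 × 16130 = +32260 cm⁻¹.
Combining: -53700 + 32260 = -21440 cm⁻¹.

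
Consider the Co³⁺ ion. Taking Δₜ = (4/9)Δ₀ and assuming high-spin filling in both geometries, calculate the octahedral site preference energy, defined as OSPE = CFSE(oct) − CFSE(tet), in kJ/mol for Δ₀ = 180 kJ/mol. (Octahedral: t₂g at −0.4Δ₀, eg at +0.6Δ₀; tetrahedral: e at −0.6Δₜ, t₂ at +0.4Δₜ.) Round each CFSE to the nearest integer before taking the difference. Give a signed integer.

-24

Co sits in group 9; removing 3 electrons leaves Co³⁺ with 9 − 3 = 6 d electrons.
In an octahedral site d⁶ (HS) is t2g^4 e_g^2, giving CFSE(oct) = -0.4Δ₀ = -72 kJ/mol.
In a tetrahedral site the filling is e^3 t2^3: CFSE(tet) = -0.6Δₜ = -0.6 × (4/9)(180) = -48 kJ/mol.
OSPE = -72 − (-48) = -24 kJ/mol.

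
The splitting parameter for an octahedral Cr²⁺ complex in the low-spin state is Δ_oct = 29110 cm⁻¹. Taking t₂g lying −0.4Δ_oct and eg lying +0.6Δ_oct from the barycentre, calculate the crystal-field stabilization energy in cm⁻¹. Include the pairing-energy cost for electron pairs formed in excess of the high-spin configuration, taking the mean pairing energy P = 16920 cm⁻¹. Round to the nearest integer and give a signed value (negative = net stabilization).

-29656

Group 6 minus oxidation state +2 gives a d⁴ configuration for Cr²⁺.
Electron filling gives t₂g⁴ eg⁰.
CFSE(orbital) = 4×(-0.4Δ_oct) + 0×(0.6Δ_oct) = -1.6Δ_oct; with Δ_oct = 29110 cm⁻¹ that is -46576 cm⁻¹.
High-spin d⁴ would be t₂g³ eg¹ with 0 pairs; low-spin has 1, so 1 excess pair costs +1P = +16920 cm⁻¹.
Combining: -46576 + 16920 = -29656 cm⁻¹.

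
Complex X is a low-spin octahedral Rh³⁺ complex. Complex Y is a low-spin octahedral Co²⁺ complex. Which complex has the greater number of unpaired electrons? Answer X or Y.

X: Rh³⁺: group 9, so d-count = 9 − 3 = 6; t₂g⁶ eg⁰ → 0 unpaired.
Y: Co sits in group 9; removing 2 electrons leaves Co²⁺ with 9 − 2 = 7 d electrons; t₂g⁶ eg¹ → 1 unpaired.
So Y has more unpaired electrons.

Y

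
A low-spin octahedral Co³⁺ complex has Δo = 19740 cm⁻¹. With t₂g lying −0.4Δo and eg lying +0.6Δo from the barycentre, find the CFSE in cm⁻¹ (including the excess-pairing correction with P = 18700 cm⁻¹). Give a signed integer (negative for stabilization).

Co sits in group 9; removing 3 electrons leaves Co³⁺ with 9 − 3 = 6 d electrons.
The d⁶ electrons fill as t₂g⁶ eg⁰.
CFSE(orbital) = 6×(-0.4Δo) + 0×(0.6Δo) = -2.4Δo; with Δo = 19740 cm⁻¹ that is -47376 cm⁻¹.
High-spin d⁶ would be t₂g⁴ eg² with 1 pair; low-spin has 3, so 2 excess pairs cost +2P = +37400 cm⁻¹.
Net CFSE = -47376 + 37400 = -9976 cm⁻¹.

-9976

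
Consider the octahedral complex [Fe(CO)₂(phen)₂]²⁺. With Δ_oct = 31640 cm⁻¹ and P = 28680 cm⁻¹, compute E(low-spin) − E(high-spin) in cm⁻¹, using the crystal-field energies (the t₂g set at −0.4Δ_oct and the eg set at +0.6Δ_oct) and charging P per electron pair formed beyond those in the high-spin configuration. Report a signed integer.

Ligand charges: 2×(+0) from CO and 2×(+0) from phen sum to +0; with overall charge +2, Fe is +2.
Fe sits in group 8; removing 2 electrons leaves Fe²⁺ with 8 − 2 = 6 d electrons.
High-spin d⁶ fills as t₂g⁴ eg² with CFSE 4(−0.4) + 2(+0.6) = -0.4Δ_oct = -12656 cm⁻¹.
Low-spin: t₂g⁶ eg⁰, orbital CFSE = -2.4Δ_oct = -75936 cm⁻¹; plus 2 excess pairs × P = +57360 cm⁻¹; total -18576 cm⁻¹.
E(LS) − E(HS) = -18576 − (-12656) = -5920 cm⁻¹.

-5920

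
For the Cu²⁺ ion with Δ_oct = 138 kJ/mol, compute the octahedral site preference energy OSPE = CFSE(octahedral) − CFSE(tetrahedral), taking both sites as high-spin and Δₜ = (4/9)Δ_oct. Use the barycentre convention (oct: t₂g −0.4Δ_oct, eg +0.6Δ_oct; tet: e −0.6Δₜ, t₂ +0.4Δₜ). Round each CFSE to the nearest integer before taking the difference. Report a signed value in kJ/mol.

Group 11 minus oxidation state +2 gives a d⁹ configuration for Cu²⁺.
Octahedral (high-spin): t₂g⁶ eg³, CFSE = 6(−0.4) + 3(+0.6) = -0.6Δ_oct = -0.6 × 138 = -83 kJ/mol.
In a tetrahedral site the filling is e⁴ t₂⁵: CFSE(tet) = -0.4Δₜ = -0.4 × (4/9)(138) = -25 kJ/mol.
Subtracting, OSPE = -83 − (-25) = -58 kJ/mol.

-58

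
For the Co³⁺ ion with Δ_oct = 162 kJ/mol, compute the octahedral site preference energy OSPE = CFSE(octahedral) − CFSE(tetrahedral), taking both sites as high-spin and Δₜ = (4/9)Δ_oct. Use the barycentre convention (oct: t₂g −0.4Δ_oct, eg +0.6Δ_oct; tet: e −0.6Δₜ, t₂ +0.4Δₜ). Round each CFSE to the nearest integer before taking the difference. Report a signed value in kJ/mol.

Co³⁺: group 9, so d-count = 9 − 3 = 6.
Octahedral (high-spin): t₂g⁴ eg², CFSE = 4(−0.4) + 2(+0.6) = -0.4Δ_oct = -0.4 × 162 = -65 kJ/mol.
Tetrahedral e³ t₂³ gives -0.6Δₜ = -0.6 × (4/9) × 162 = -43 kJ/mol.
OSPE = CFSE(oct) − CFSE(tet) = -65 − (-43) = -22 kJ/mol.

-22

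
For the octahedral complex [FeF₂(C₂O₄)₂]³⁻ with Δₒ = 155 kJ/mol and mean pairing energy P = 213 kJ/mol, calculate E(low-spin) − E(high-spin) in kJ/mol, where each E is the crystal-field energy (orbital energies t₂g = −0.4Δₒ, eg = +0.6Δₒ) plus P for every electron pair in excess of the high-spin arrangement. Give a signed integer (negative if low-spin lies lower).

116

Ligand charges: 2×(-1) from F⁻ and 2×(-2) from C₂O₄²⁻ sum to -6; with overall charge -3, Fe is +3.
Fe sits in group 8; removing 3 electrons leaves Fe³⁺ with 8 − 3 = 5 d electrons.
High-spin: t₂g³ eg², CFSE = 0.0Δₒ = 0 kJ/mol.
For low-spin the configuration is t₂g⁵ eg⁰: orbital energy -2.0 × 155 = -310 kJ/mol, and 2 additional pairs relative to high-spin add 426 kJ/mol, giving 116 kJ/mol.
Thus E(LS) − E(HS) = 116 kJ/mol.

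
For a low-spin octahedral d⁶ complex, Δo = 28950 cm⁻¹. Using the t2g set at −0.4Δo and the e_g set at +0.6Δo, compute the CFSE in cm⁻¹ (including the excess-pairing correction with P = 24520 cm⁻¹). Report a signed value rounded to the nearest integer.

-20440

Electron filling gives t2g^6 e_g^0.
The orbital stabilization is -2.4Δo = -2.4 × 28950 = -69480 cm⁻¹.
Pairing penalty: 3 pairs vs 1 in the high-spin reference → 2 extra × P = 49040 cm⁻¹.
Net CFSE = -69480 + 49040 = -20440 cm⁻¹.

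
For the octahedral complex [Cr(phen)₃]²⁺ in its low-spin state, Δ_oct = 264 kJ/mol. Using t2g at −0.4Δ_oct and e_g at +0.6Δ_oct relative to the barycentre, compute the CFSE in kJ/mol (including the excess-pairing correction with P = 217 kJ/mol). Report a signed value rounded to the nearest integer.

-205

phen is neutral, so the +2 overall charge sits on Cr: oxidation state +2.
Group 6 minus oxidation state +2 gives a d⁴ configuration for Cr²⁺.
Electron filling gives t2g^4 e_g^0.
CFSE(orbital) = 4×(-0.4Δ_oct) + 0×(0.6Δ_oct) = -1.6Δ_oct; with Δ_oct = 264 kJ/mol that is -422 kJ/mol.
High-spin d⁴ would be t2g^3 e_g^1 with 0 pairs; low-spin has 1, so 1 excess pair costs +1P = +217 kJ/mol.
Overall CFSE = -422 + 217 = -205 kJ/mol.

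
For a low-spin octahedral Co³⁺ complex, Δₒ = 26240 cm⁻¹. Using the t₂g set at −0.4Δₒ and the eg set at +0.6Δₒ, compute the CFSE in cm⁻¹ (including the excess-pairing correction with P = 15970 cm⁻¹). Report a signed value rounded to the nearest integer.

Co sits in group 9; removing 3 electrons leaves Co³⁺ with 9 − 3 = 6 d electrons.
The d⁶ electrons fill as t₂g⁶ eg⁰.
CFSE(orbital) = 6×(-0.4Δₒ) + 0×(0.6Δₒ) = -2.4Δₒ; with Δₒ = 26240 cm⁻¹ that is -62976 cm⁻¹.
Relative to high-spin t₂g⁴ eg² (1 paired), the low-spin configuration has 2 additional pairs, contributing +2 × 15970 = +31940 cm⁻¹.
Net CFSE = -62976 + 31940 = -31036 cm⁻¹.

-31036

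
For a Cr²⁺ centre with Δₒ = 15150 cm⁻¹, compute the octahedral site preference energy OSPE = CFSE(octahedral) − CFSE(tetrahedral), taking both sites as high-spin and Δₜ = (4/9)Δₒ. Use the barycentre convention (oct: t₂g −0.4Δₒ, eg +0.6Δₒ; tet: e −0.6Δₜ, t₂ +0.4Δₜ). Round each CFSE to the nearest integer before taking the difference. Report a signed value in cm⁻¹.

-6397

Cr is in group 6, so Cr²⁺ is d⁴ (6 − 2 = 4).
In an octahedral site d⁴ (HS) is t2g^3 e_g^1, giving CFSE(oct) = -0.6Δₒ = -9090 cm⁻¹.
Tetrahedral e^2 t2^2 gives -0.4Δₜ = -0.4 × (4/9) × 15150 = -2693 cm⁻¹.
OSPE = CFSE(oct) − CFSE(tet) = -9090 − (-2693) = -6397 cm⁻¹.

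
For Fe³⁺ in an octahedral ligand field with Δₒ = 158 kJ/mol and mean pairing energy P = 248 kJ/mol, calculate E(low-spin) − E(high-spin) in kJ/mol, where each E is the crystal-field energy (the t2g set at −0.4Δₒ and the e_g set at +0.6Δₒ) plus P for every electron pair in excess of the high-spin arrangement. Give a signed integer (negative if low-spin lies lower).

Group 8 minus oxidation state +3 gives a d⁵ configuration for Fe³⁺.
High-spin d⁵ fills as t2g^3 e_g^2 with CFSE 3(−0.4) + 2(+0.6) = 0.0Δₒ = 0 kJ/mol.
Low-spin: t2g^5 e_g^0, orbital CFSE = -2.0Δₒ = -316 kJ/mol; plus 2 excess pairs × P = +496 kJ/mol; total 180 kJ/mol.
Thus E(LS) − E(HS) = 180 kJ/mol.

180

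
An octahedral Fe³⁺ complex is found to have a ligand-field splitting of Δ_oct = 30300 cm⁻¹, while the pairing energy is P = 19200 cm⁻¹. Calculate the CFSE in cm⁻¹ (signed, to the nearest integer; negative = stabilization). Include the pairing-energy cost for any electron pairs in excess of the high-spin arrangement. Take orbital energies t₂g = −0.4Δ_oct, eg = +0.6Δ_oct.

-22200

Fe is in group 8, so Fe³⁺ is d⁵ (8 − 3 = 5).
With Δ_oct > P the complex is low-spin.
Configuration: t₂g⁵ eg⁰.
Orbital CFSE = -2.0Δ_oct = -2.0 × 30300 = -60600 cm⁻¹.
Excess pairs vs high-spin: 2 − 0 = 2; pairing cost = +38400 cm⁻¹.
Net CFSE = -60600 + 38400 = -22200 cm⁻¹.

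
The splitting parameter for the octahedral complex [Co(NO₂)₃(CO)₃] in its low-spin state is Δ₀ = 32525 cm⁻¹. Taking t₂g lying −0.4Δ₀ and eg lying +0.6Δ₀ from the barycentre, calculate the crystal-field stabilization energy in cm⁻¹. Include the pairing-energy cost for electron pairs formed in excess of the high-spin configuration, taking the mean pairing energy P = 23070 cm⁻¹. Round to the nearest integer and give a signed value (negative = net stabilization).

Ligand charges: 3×(-1) from NO₂⁻ and 3×(+0) from CO sum to -3; with overall charge +0, Co is +3.
Co³⁺: group 9, so d-count = 9 − 3 = 6.
Configuration: t₂g⁶ eg⁰.
Orbital CFSE = 6(-0.4) + 0(0.6) = -2.4Δ₀ = -2.4 × 32525 = -78060 cm⁻¹.
Pairing penalty: 3 pairs vs 1 in the high-spin reference → 2 extra × P = 46140 cm⁻¹.
Net CFSE = -78060 + 46140 = -31920 cm⁻¹.

-31920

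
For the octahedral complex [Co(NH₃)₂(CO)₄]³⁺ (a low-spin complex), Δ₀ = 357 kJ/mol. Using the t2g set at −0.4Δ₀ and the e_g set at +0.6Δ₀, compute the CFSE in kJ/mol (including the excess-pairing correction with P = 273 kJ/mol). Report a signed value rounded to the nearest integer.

Ligand charges: 2×(+0) from NH₃ and 4×(+0) from CO sum to +0; with overall charge +3, Co is +3.
Co³⁺: group 9, so d-count = 9 − 3 = 6.
The d⁶ electrons fill as t2g^6 e_g^0.
CFSE(orbital) = 6×(-0.4Δ₀) + 0×(0.6Δ₀) = -2.4Δ₀; with Δ₀ = 357 kJ/mol that is -857 kJ/mol.
Relative to high-spin t2g^4 e_g^2 (1 paired), the low-spin configuration has 2 additional pairs, contributing +2 × 273 = +546 kJ/mol.
Combining: -857 + 546 = -311 kJ/mol.

-311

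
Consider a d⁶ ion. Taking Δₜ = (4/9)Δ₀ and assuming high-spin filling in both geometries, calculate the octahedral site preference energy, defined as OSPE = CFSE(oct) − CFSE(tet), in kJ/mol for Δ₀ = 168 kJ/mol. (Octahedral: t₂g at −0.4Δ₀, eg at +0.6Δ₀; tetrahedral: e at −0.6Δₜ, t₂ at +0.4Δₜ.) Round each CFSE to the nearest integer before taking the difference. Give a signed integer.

Octahedral high-spin t2g^4 e_g^2: CFSE = -0.4 × 168 = -67 kJ/mol.
In a tetrahedral site the filling is e^3 t2^3: CFSE(tet) = -0.6Δₜ = -0.6 × (4/9)(168) = -45 kJ/mol.
Subtracting, OSPE = -67 − (-45) = -22 kJ/mol.

-22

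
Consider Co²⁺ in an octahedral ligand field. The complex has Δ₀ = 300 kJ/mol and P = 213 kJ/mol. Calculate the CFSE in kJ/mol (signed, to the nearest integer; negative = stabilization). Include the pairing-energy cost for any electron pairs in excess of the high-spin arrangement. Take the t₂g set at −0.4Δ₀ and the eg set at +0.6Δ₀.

-327

Group 9 minus oxidation state +2 gives a d⁷ configuration for Co²⁺.
With Δ₀ > P the complex is low-spin.
Configuration: t₂g⁶ eg¹.
Orbital CFSE = -1.8Δ₀ = -1.8 × 300 = -540 kJ/mol.
Excess pairs vs high-spin: 3 − 2 = 1; pairing cost = +213 kJ/mol.
Net CFSE = -540 + 213 = -327 kJ/mol.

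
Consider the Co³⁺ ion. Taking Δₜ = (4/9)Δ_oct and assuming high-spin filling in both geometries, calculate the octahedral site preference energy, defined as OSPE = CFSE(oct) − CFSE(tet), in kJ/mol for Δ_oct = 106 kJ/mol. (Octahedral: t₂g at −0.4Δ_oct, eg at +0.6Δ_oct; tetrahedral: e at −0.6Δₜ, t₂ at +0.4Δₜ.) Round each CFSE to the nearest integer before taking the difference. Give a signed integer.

Co³⁺: group 9, so d-count = 9 − 3 = 6.
Octahedral (high-spin): t₂g⁴ eg², CFSE = 4(−0.4) + 2(+0.6) = -0.4Δ_oct = -0.4 × 106 = -42 kJ/mol.
Tetrahedral: e³ t₂³, CFSE = 3(−0.6) + 3(+0.4) = -0.6Δₜ = -0.6 × (4/9) × 106 = -28 kJ/mol.
Subtracting, OSPE = -42 − (-28) = -14 kJ/mol.

-14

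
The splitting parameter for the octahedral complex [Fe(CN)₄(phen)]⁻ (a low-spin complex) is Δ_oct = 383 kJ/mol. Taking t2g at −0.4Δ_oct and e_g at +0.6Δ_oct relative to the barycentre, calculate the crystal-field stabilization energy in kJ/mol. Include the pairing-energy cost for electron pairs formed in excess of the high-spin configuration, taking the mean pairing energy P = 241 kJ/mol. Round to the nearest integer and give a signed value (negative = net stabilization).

Ligand charges: 4×(-1) from CN⁻ and 1×(+0) from phen sum to -4; with overall charge -1, Fe is +3.
Fe³⁺: group 8, so d-count = 8 − 3 = 5.
The d⁵ electrons fill as t2g^5 e_g^0.
Orbital CFSE = 5(-0.4) + 0(0.6) = -2.0Δ_oct = -2.0 × 383 = -766 kJ/mol.
High-spin d⁵ would be t2g^3 e_g^2 with 0 pairs; low-spin has 2, so 2 excess pairs cost +2P = +482 kJ/mol.
Net CFSE = -766 + 482 = -284 kJ/mol.

-284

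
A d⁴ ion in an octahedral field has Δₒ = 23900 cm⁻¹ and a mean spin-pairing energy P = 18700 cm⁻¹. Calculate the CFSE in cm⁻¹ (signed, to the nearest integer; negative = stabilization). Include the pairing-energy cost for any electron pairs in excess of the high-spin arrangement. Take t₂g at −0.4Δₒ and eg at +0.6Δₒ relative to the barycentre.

Δₒ > P, so pairing is preferred: the ground state is low-spin.
That gives t₂g⁴ eg⁰.
Orbital CFSE = -1.6Δₒ = -1.6 × 23900 = -38240 cm⁻¹.
Excess pairs vs high-spin: 1 − 0 = 1; pairing cost = +18700 cm⁻¹.
Net CFSE = -38240 + 18700 = -19540 cm⁻¹.

-19540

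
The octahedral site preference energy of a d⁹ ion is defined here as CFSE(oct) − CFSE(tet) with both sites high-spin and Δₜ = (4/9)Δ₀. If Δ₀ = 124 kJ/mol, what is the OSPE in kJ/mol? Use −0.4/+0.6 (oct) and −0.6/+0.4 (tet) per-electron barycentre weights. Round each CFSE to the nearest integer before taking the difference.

Octahedral high-spin t₂g⁶ eg³: CFSE = -0.6 × 124 = -74 kJ/mol.
Tetrahedral: e⁴ t₂⁵, CFSE = 4(−0.6) + 5(+0.4) = -0.4Δₜ = -0.4 × (4/9) × 124 = -22 kJ/mol.
OSPE = -74 − (-22) = -52 kJ/mol.

-52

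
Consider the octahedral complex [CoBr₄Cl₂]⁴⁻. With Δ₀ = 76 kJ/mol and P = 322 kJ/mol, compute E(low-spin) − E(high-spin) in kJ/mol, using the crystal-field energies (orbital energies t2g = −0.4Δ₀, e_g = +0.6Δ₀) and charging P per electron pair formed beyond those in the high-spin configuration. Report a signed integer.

Ligand charges: 4×(-1) from Br⁻ and 2×(-1) from Cl⁻ sum to -6; with overall charge -4, Co is +2.
Co sits in group 9; removing 2 electrons leaves Co²⁺ with 9 − 2 = 7 d electrons.
In the high-spin limit (t2g^5 e_g^2) the orbital term is -0.8Δ₀ = -61 kJ/mol, with no excess pairing.
For low-spin the configuration is t2g^6 e_g^1: orbital energy -1.8 × 76 = -137 kJ/mol, and 1 additional pair relative to high-spin adds 322 kJ/mol, giving 185 kJ/mol.
The difference is 185 − (-61) = 246 kJ/mol, so high-spin lies lower.

246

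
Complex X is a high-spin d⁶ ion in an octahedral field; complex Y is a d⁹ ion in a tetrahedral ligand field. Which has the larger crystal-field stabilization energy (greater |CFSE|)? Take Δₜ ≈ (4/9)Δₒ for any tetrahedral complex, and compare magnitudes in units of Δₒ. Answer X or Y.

X

X: t₂g⁴ eg², CFSE = -0.4Δₒ.
Y: Tetrahedral splitting is small, so the complex is high-spin; e⁴ t₂⁵, CFSE = -0.4Δₜ ≈ -0.18Δₒ.
So X has the larger |CFSE|.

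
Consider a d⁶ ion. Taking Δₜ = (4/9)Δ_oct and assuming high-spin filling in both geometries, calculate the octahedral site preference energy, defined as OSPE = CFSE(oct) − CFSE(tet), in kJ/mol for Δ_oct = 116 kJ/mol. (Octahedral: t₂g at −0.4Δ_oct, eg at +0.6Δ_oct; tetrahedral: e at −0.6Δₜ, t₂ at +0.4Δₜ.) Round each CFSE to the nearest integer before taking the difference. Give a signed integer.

Octahedral high-spin t2g^4 e_g^2: CFSE = -0.4 × 116 = -46 kJ/mol.
Tetrahedral e^3 t2^3 gives -0.6Δₜ = -0.6 × (4/9) × 116 = -31 kJ/mol.
Subtracting, OSPE = -46 − (-31) = -15 kJ/mol.

-15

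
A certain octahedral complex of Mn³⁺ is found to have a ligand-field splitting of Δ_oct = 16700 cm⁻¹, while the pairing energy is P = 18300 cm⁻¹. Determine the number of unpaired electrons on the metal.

Group 7 minus oxidation state +3 gives a d⁴ configuration for Mn³⁺.
Here Δ_oct < P (16700 < 18300), so the high-spin state is favoured.
Configuration: t₂g³ eg¹.
Unpaired electrons: 4.

4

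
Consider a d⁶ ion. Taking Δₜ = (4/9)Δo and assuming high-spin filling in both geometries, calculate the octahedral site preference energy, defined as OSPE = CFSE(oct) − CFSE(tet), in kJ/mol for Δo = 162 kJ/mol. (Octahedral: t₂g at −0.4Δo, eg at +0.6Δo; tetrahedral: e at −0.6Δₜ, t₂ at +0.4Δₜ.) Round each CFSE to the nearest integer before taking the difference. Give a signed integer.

-22

Octahedral high-spin t₂g⁴ eg²: CFSE = -0.4 × 162 = -65 kJ/mol.
In a tetrahedral site the filling is e³ t₂³: CFSE(tet) = -0.6Δₜ = -0.6 × (4/9)(162) = -43 kJ/mol.
OSPE = CFSE(oct) − CFSE(tet) = -65 − (-43) = -22 kJ/mol.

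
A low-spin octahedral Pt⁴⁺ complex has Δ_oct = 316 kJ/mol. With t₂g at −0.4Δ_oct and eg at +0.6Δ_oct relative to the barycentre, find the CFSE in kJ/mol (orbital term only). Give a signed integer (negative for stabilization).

Pt⁴⁺: group 10, so d-count = 10 − 4 = 6.
The d⁶ electrons fill as t₂g⁶ eg⁰.
Orbital CFSE = 6(-0.4) + 0(0.6) = -2.4Δ_oct = -2.4 × 316 = -758 kJ/mol.

-758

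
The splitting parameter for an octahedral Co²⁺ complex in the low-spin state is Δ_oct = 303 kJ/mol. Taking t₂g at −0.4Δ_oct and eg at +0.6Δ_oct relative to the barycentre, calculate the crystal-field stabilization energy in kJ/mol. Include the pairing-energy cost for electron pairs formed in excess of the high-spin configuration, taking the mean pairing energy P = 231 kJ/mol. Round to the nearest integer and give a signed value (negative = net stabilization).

-314

Co sits in group 9; removing 2 electrons leaves Co²⁺ with 9 − 2 = 7 d electrons.
The d⁷ electrons fill as t₂g⁶ eg¹.
CFSE(orbital) = 6×(-0.4Δ_oct) + 1×(0.6Δ_oct) = -1.8Δ_oct; with Δ_oct = 303 kJ/mol that is -545 kJ/mol.
Relative to high-spin t₂g⁵ eg² (2 paired), the low-spin configuration has 1 additional pair, contributing +1 × 231 = +231 kJ/mol.
Net CFSE = -545 + 231 = -314 kJ/mol.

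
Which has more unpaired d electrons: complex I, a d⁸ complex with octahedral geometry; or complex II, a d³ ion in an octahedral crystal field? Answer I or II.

II

I: t2g^6 e_g^2 → 2 unpaired.
II: For octahedral d³ the high- and low-spin configurations coincide; t₂g³ eg⁰ → 3 unpaired.
So II has more unpaired electrons.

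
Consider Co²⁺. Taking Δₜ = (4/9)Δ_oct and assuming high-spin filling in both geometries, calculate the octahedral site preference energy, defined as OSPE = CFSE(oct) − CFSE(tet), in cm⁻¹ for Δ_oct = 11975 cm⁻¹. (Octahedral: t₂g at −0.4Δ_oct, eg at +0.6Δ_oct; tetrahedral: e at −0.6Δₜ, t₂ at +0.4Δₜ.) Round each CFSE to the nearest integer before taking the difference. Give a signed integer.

Co²⁺: group 9, so d-count = 9 − 2 = 7.
In an octahedral site d⁷ (HS) is t2g^5 e_g^2, giving CFSE(oct) = -0.8Δ_oct = -9580 cm⁻¹.
Tetrahedral: e^4 t2^3, CFSE = 4(−0.6) + 3(+0.4) = -1.2Δₜ = -1.2 × (4/9) × 11975 = -6387 cm⁻¹.
OSPE = CFSE(oct) − CFSE(tet) = -9580 − (-6387) = -3193 cm⁻¹.

-3193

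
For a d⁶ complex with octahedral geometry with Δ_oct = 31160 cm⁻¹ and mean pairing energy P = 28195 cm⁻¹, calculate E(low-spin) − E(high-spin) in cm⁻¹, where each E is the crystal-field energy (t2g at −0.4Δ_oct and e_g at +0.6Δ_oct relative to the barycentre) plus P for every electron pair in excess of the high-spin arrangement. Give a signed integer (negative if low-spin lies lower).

-5930

In the high-spin limit (t2g^4 e_g^2) the orbital term is -0.4Δ_oct = -12464 cm⁻¹, with no excess pairing.
Low-spin t2g^6 e_g^0 gives -2.4Δ_oct = -74784 cm⁻¹, but forming 2 extra pairs costs 2P = 56390 cm⁻¹, so E(LS) = -74784 + 56390 = -18394 cm⁻¹.
Thus E(LS) − E(HS) = -5930 cm⁻¹.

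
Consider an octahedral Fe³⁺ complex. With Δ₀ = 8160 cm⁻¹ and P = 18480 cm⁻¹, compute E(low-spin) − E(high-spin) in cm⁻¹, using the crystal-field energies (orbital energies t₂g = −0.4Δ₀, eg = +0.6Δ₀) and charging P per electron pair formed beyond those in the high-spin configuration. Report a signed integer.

Fe³⁺: group 8, so d-count = 8 − 3 = 5.
High-spin: t₂g³ eg², CFSE = 0.0Δ₀ = 0 cm⁻¹.
Low-spin: t₂g⁵ eg⁰, orbital CFSE = -2.0Δ₀ = -16320 cm⁻¹; plus 2 excess pairs × P = +36960 cm⁻¹; total 20640 cm⁻¹.
E(LS) − E(HS) = 20640 − (0) = 20640 cm⁻¹.

20640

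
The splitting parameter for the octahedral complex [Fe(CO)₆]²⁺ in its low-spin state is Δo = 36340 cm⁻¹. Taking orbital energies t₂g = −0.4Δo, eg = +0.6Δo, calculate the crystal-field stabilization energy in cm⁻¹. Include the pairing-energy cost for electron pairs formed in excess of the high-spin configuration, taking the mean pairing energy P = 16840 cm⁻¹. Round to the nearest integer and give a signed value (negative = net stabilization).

-53536

CO is neutral, so the +2 overall charge sits on Fe: oxidation state +2.
Fe sits in group 8; removing 2 electrons leaves Fe²⁺ with 8 − 2 = 6 d electrons.
The d⁶ electrons fill as t₂g⁶ eg⁰.
CFSE(orbital) = 6×(-0.4Δo) + 0×(0.6Δo) = -2.4Δo; with Δo = 36340 cm⁻¹ that is -87216 cm⁻¹.
Pairing penalty: 3 pairs vs 1 in the high-spin reference → 2 extra × P = 33680 cm⁻¹.
Net CFSE = -87216 + 33680 = -53536 cm⁻¹.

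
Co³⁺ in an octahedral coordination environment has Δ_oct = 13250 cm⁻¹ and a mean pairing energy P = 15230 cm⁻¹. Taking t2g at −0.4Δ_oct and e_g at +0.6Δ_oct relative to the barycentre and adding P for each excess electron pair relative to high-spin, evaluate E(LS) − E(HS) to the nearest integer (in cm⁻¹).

3960

Co sits in group 9; removing 3 electrons leaves Co³⁺ with 9 − 3 = 6 d electrons.
In the high-spin limit (t2g^4 e_g^2) the orbital term is -0.4Δ_oct = -5300 cm⁻¹, with no excess pairing.
For low-spin the configuration is t2g^6 e_g^0: orbital energy -2.4 × 13250 = -31800 cm⁻¹, and 2 additional pairs relative to high-spin add 30460 cm⁻¹, giving -1340 cm⁻¹.
Thus E(LS) − E(HS) = 3960 cm⁻¹.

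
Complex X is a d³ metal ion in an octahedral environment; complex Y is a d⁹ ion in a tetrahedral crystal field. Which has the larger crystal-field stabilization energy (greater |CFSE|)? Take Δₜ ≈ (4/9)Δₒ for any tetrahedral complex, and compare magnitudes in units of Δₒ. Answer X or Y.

X: For octahedral d³ the high- and low-spin configurations coincide; t₂g³ eg⁰, CFSE = -1.2Δₒ.
Y: With tetrahedral geometry the complex is necessarily high-spin; e^4 t2^5, CFSE = -0.4Δₜ ≈ -0.18Δₒ.
So X has the larger |CFSE|.

X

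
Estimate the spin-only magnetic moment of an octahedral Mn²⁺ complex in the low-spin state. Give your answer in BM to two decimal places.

Mn²⁺: group 7, so d-count = 7 − 2 = 5.
Configuration: t2g^5 e_g^0 → 1 unpaired electron.
μ(spin-only) = √[1(1+2)] = √3 ≈ 1.73 BM.

1.73 BM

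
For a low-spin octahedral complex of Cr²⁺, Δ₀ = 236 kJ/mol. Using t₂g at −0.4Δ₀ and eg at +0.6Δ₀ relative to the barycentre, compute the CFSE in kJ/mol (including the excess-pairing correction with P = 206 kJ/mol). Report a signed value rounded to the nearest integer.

Cr is in group 6, so Cr²⁺ is d⁴ (6 − 2 = 4).
The d⁴ electrons fill as t₂g⁴ eg⁰.
CFSE(orbital) = 4×(-0.4Δ₀) + 0×(0.6Δ₀) = -1.6Δ₀; with Δ₀ = 236 kJ/mol that is -378 kJ/mol.
High-spin d⁴ would be t₂g³ eg¹ with 0 pairs; low-spin has 1, so 1 excess pair costs +1P = +206 kJ/mol.
Overall CFSE = -378 + 206 = -172 kJ/mol.

-172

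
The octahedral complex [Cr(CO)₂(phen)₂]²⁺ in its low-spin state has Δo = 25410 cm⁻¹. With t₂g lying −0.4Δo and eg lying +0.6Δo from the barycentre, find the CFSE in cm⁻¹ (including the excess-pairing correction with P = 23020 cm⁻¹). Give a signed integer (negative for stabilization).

-17636

Ligand charges: 2×(+0) from CO and 2×(+0) from phen sum to +0; with overall charge +2, Cr is +2.
Cr sits in group 6; removing 2 electrons leaves Cr²⁺ with 6 − 2 = 4 d electrons.
Electron filling gives t₂g⁴ eg⁰.
Orbital CFSE = 4(-0.4) + 0(0.6) = -1.6Δo = -1.6 × 25410 = -40656 cm⁻¹.
Relative to high-spin t₂g³ eg¹ (0 paired), the low-spin configuration has 1 additional pair, contributing +1 × 23020 = +23020 cm⁻¹.
Combining: -40656 + 23020 = -17636 cm⁻¹.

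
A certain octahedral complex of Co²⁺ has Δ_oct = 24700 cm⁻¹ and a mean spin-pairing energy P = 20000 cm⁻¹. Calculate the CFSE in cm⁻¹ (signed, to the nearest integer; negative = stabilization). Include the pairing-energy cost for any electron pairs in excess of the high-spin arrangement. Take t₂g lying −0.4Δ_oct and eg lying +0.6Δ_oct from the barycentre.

Group 9 minus oxidation state +2 gives a d⁷ configuration for Co²⁺.
With Δ_oct > P the complex is low-spin.
Configuration: t₂g⁶ eg¹.
Orbital CFSE = -1.8Δ_oct = -1.8 × 24700 = -44460 cm⁻¹.
Excess pairs vs high-spin: 3 − 2 = 1; pairing cost = +20000 cm⁻¹.
Net CFSE = -44460 + 20000 = -24460 cm⁻¹.

-24460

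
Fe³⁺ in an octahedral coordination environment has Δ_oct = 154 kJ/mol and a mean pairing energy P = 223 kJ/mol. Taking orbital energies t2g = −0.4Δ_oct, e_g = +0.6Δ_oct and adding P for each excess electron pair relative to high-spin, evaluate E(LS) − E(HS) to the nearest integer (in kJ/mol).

Fe³⁺: group 8, so d-count = 8 − 3 = 5.
High-spin d⁵ fills as t2g^3 e_g^2 with CFSE 3(−0.4) + 2(+0.6) = 0.0Δ_oct = 0 kJ/mol.
Low-spin t2g^5 e_g^0 gives -2.0Δ_oct = -308 kJ/mol, but forming 2 extra pairs costs 2P = 446 kJ/mol, so E(LS) = -308 + 446 = 138 kJ/mol.
E(LS) − E(HS) = 138 − (0) = 138 kJ/mol.

138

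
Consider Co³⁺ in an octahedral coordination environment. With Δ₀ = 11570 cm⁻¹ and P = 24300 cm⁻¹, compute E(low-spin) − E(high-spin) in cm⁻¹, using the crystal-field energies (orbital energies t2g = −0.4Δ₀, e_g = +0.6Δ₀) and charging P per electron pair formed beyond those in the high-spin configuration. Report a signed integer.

Co sits in group 9; removing 3 electrons leaves Co³⁺ with 9 − 3 = 6 d electrons.
High-spin: t2g^4 e_g^2, CFSE = -0.4Δ₀ = -4628 cm⁻¹.
Low-spin: t2g^6 e_g^0, orbital CFSE = -2.4Δ₀ = -27768 cm⁻¹; plus 2 excess pairs × P = +48600 cm⁻¹; total 20832 cm⁻¹.
E(LS) − E(HS) = 20832 − (-4628) = 25460 cm⁻¹.

25460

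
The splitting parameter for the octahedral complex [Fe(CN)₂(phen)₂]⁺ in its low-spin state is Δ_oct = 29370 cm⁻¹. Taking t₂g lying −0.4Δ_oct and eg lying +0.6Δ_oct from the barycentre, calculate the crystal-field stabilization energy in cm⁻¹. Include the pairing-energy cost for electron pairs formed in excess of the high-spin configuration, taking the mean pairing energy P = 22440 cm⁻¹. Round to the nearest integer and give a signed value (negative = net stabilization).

-13860

Ligand charges: 2×(-1) from CN⁻ and 2×(+0) from phen sum to -2; with overall charge +1, Fe is +3.
Group 8 minus oxidation state +3 gives a d⁵ configuration for Fe³⁺.
The d⁵ electrons fill as t₂g⁵ eg⁰.
The orbital stabilization is -2.0Δ_oct = -2.0 × 29370 = -58740 cm⁻¹.
Pairing penalty: 2 pairs vs 0 in the high-spin reference → 2 extra × P = 44880 cm⁻¹.
Combining: -58740 + 44880 = -13860 cm⁻¹.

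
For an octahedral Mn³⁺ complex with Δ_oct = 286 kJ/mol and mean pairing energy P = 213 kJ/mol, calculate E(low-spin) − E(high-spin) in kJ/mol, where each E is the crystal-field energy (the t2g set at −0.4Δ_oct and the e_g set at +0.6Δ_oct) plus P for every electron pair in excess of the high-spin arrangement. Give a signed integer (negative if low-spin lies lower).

-73

Group 7 minus oxidation state +3 gives a d⁴ configuration for Mn³⁺.
In the high-spin limit (t2g^3 e_g^1) the orbital term is -0.6Δ_oct = -172 kJ/mol, with no excess pairing.
Low-spin: t2g^4 e_g^0, orbital CFSE = -1.6Δ_oct = -458 kJ/mol; plus 1 excess pair × P = +213 kJ/mol; total -245 kJ/mol.
Thus E(LS) − E(HS) = -73 kJ/mol.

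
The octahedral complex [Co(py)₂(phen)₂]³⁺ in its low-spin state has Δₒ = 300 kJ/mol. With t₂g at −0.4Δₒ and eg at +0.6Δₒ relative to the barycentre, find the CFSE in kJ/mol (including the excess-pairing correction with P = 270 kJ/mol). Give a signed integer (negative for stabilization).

-180

Ligand charges: 2×(+0) from py and 2×(+0) from phen sum to +0; with overall charge +3, Co is +3.
Group 9 minus oxidation state +3 gives a d⁶ configuration for Co³⁺.
The d⁶ electrons fill as t₂g⁶ eg⁰.
Orbital CFSE = 6(-0.4) + 0(0.6) = -2.4Δₒ = -2.4 × 300 = -720 kJ/mol.
High-spin d⁶ would be t₂g⁴ eg² with 1 pair; low-spin has 3, so 2 excess pairs cost +2P = +540 kJ/mol.
Overall CFSE = -720 + 540 = -180 kJ/mol.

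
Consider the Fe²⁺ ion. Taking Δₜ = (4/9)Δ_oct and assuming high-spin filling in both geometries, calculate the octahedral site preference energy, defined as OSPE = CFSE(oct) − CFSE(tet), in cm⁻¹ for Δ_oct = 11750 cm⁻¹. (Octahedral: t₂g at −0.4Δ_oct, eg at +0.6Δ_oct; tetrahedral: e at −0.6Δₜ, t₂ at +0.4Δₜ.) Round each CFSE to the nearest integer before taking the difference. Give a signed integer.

Fe is in group 8, so Fe²⁺ is d⁶ (8 − 2 = 6).
In an octahedral site d⁶ (HS) is t₂g⁴ eg², giving CFSE(oct) = -0.4Δ_oct = -4700 cm⁻¹.
Tetrahedral: e³ t₂³, CFSE = 3(−0.6) + 3(+0.4) = -0.6Δₜ = -0.6 × (4/9) × 11750 = -3133 cm⁻¹.
OSPE = -4700 − (-3133) = -1567 cm⁻¹.

-1567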